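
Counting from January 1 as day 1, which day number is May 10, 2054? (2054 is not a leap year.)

130

Days in months before May: 31 + 28 + 31 + 30 = 120.
Plus 10 days into May → day 130.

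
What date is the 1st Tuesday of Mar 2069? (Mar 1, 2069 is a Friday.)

Mar 2069 begins on a Friday, so the first Tuesday is Mar 5 (4 days later).

Mar 5, 2069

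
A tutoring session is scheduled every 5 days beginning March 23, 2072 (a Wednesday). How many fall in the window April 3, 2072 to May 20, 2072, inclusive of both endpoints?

Occurrences land 5·i days after March 23, 2072 for i = 0, 1, 2, …
April 3, 2072 is 11 days after the start; 11 ÷ 5 = 2 remainder 1; since the remainder is 1, round up to i = 3. First occurrence in the window: #4 on April 7, 2072 (3×5 = 15 days in).
May 20, 2072 is 58 days after the start; 58 ÷ 5 = 11 remainder 3. Last occurrence in the window: #12 on May 17, 2072.
Occurrences #4 through #12: 9 in total.

9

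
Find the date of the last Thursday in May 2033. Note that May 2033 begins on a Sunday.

May 2033 begins on a Sunday, so the first Thursday is May 5 (4 days later).
May 2033 has 31 days. Adding weeks: 5, 12, 19, 26 — the last one ≤ 31 is the 26th.

May 26, 2033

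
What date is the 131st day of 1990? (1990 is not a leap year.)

January has 31 days (131 − 31 = 100 remain).
February has 28 days (100 − 28 = 72 remain).
March has 31 days (72 − 31 = 41 remain).
April has 30 days (41 − 30 = 11 remain).
11 into May → May 11.

1990-05-11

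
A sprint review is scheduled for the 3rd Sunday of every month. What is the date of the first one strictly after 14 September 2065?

20 September 2065

September 2065 starts on a Tuesday; its first Sunday is the 6th, so the 3rd Sunday is the 20th — 20 September 2065.
20 September 2065 is after 14 September 2065, so that is the next one.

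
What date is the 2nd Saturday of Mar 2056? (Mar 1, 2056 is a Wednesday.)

Mar 2056 begins on a Wednesday, so the first Saturday is Mar 4 (3 days later).
The 2nd Saturday is 1 weeks later: 4 + 7 = 11.

Mar 11, 2056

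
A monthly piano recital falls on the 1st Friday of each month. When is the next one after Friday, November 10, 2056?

November 2056 starts on a Wednesday, so its 1st Friday is November 3, 2056 (2 days in).
That is not after November 10, 2056, so look at December 2056.
December 2056 starts on a Friday, so its 1st Friday is December 1, 2056.

December 1, 2056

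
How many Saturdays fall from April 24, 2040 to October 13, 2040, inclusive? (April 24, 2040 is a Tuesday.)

April 24, 2040 is a Tuesday; the first Saturday on or after it is April 28, 2040 (4 days later).
From April 28, 2040 to October 13, 2040: 2 + 31 + 30 + 31 + 31 + 30 + 13 = 168 days (rest of April, May, June, July, August, September, October).
168 ÷ 7 = 24 full weeks with remainder 0, so 24 more Saturdays after the first → 25.

25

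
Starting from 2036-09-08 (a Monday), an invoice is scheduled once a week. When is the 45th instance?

The 45th occurrence is 44 intervals after the first: 44 × 7 = 308 days after 2036-09-08.
September has 30 days — 22 days to the end of September leaves 286.
October has 31 days (255 left).
November has 30 days (225 left).
December has 31 days (194 left).
January has 31 days (163 left).
February has 28 days (135 left).
March has 31 days (104 left).
April has 30 days (74 left).
May has 31 days (43 left).
June has 30 days (13 left).
13 days into July → 2037-07-13.

2037-07-13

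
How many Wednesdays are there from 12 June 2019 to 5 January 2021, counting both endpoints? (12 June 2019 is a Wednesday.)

82

12 June 2019 is a Wednesday; the first Wednesday on or after it is 12 June 2019.
From 12 June 2019 to 5 January 2021: 202 + 366 + 5 = 573 days (rest of 2019, 2020, to 5 January 2021 in 2021).
573 ÷ 7 = 81 full weeks with remainder 6, so 81 more Wednesdays after the first → 82.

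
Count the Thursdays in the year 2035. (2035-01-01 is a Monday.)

2035-01-01 is a Monday; the first Thursday on or after it is 2035-01-04 (3 days later).
From 2035-01-04 to 2035-12-31: 27 + 28 + 31 + 30 + 31 + 30 + 31 + 31 + 30 + 31 + 30 + 31 = 361 days (rest of January, February, March, April, May, June, July, August, September, October, November, December).
361 ÷ 7 = 51 full weeks with remainder 4, so 51 more Thursdays after the first → 52.

52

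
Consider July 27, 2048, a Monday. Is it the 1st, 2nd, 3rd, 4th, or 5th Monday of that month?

4th

Day 27 falls in week ⌈27/7⌉ of the month.
Days 1–7 hold the 1st Monday, 8–14 the 2nd, 15–21 the 3rd, 22–28 the 4th, 29–31 the 5th.
27 is in the range for the 4th.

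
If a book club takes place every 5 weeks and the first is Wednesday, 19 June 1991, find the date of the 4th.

2 October 1991

The 4th occurrence is 3 intervals after the first: 3 × 35 = 105 days after 19 June 1991.
June has 30 days — 11 days to the end of June leaves 94.
July has 31 days (63 left).
August has 31 days (32 left).
September has 30 days (2 left).
2 days into October → 2 October 1991.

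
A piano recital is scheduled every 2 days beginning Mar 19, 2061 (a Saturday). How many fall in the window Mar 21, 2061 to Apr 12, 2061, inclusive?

Occurrences land 2·i days after Mar 19, 2061 for i = 0, 1, 2, …
Mar 21, 2061 is 2 days after the start; 2 ÷ 2 = 1 remainder 0. First occurrence in the window: #2 on Mar 21, 2061 (1×2 = 2 days in).
Apr 12, 2061 is 24 days after the start; 24 ÷ 2 = 12 remainder 0. Last occurrence in the window: #13 on Apr 12, 2061.
Occurrences #2 through #13: 12 in total.

12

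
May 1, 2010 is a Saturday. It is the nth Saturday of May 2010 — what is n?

1st

Day 1 falls in week ⌈1/7⌉ of the month.
Days 1–7 hold the 1st Saturday, 8–14 the 2nd, 15–21 the 3rd, 22–28 the 4th, 29–31 the 5th.
1 is in the range for the 1st.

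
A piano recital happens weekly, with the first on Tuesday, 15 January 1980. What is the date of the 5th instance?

The 5th occurrence is 4 intervals after the first: 4 × 7 = 28 days after 15 January 1980.
January has 31 days — 16 days to the end of January leaves 12.
12 days into February → 12 February 1980.

12 February 1980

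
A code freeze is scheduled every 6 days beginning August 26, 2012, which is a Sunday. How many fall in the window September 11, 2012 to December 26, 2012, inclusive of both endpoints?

Occurrences land 6·i days after August 26, 2012 for i = 0, 1, 2, …
September 11, 2012 is 16 days after the start; 16 ÷ 6 = 2 remainder 4; since the remainder is 4, round up to i = 3. First occurrence in the window: #4 on September 13, 2012 (3×6 = 18 days in).
December 26, 2012 is 122 days after the start; 122 ÷ 6 = 20 remainder 2. Last occurrence in the window: #21 on December 24, 2012.
Occurrences #4 through #21: 18 in total.

18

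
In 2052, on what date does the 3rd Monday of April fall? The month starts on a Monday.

15 April 2052

April 2052 begins on a Monday, so the first Monday is April 1.
The 3rd Monday is 2 weeks later: 1 + 14 = 15.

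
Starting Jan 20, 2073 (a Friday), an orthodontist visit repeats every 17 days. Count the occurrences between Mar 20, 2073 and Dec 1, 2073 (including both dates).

15

Occurrences land 17·i days after Jan 20, 2073 for i = 0, 1, 2, …
Mar 20, 2073 is 59 days after the start; 59 ÷ 17 = 3 remainder 8; since the remainder is 8, round up to i = 4. First occurrence in the window: #5 on Mar 29, 2073 (4×17 = 68 days in).
Dec 1, 2073 is 315 days after the start; 315 ÷ 17 = 18 remainder 9. Last occurrence in the window: #19 on Nov 22, 2073.
Occurrences #5 through #19: 15 in total.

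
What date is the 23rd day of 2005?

23 into January → January 23.

January 23, 2005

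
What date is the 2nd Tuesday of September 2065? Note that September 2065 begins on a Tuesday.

September 2065 begins on a Tuesday, so the first Tuesday is September 1.
The 2nd Tuesday is 1 weeks later: 1 + 7 = 8.

September 8, 2065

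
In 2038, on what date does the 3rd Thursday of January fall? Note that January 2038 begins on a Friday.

January 2038 begins on a Friday, so the first Thursday is January 7 (6 days later).
The 3rd Thursday is 2 weeks later: 7 + 14 = 21.

21 January 2038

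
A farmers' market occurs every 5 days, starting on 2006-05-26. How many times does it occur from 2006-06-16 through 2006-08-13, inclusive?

11

Occurrences land 5·i days after 2006-05-26 for i = 0, 1, 2, …
2006-06-16 is 21 days after the start; 21 ÷ 5 = 4 remainder 1; since the remainder is 1, round up to i = 5. First occurrence in the window: #6 on 2006-06-20 (5×5 = 25 days in).
2006-08-13 is 79 days after the start; 79 ÷ 5 = 15 remainder 4. Last occurrence in the window: #16 on 2006-08-09.
Occurrences #6 through #16: 11 in total.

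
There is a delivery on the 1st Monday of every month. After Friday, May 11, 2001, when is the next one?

Jun 4, 2001

May 2001 starts on a Tuesday, so its 1st Monday is May 7, 2001 (6 days in).
That is not after May 11, 2001, so look at Jun 2001.
Jun 2001 starts on a Friday, so its 1st Monday is Jun 4, 2001 (3 days in).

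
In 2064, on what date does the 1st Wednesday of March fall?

5 March 2064

The first Wednesday of March 2064 is March 5.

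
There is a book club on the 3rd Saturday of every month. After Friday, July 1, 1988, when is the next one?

July 1988 starts on a Friday; its first Saturday is the 2nd, so the 3rd Saturday is the 16th — July 16, 1988.
July 16, 1988 is after July 1, 1988, so that is the next one.

July 16, 1988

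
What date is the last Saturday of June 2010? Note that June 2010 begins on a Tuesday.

2010-06-26

June 2010 begins on a Tuesday, so the first Saturday is June 5 (4 days later).
June 2010 has 30 days. Adding weeks: 5, 12, 19, 26 — the last one ≤ 30 is the 26th.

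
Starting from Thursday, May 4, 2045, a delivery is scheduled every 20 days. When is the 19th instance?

The 19th occurrence is 18 intervals after the first: 18 × 20 = 360 days after May 4, 2045.
May has 31 days — 27 days to the end of May leaves 333.
Jun has 30 days (303 left).
Jul has 31 days (272 left).
Aug has 31 days (241 left).
Sep has 30 days (211 left).
Oct has 31 days (180 left).
Nov has 30 days (150 left).
Dec has 31 days (119 left).
Jan has 31 days (88 left).
Feb has 28 days (60 left).
Mar has 31 days (29 left).
29 days into Apr → Apr 29, 2046.

Apr 29, 2046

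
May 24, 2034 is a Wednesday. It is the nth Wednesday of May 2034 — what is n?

4th

Day 24 falls in week ⌈24/7⌉ of the month.
Days 1–7 hold the 1st Wednesday, 8–14 the 2nd, 15–21 the 3rd, 22–28 the 4th, 29–31 the 5th.
24 is in the range for the 4th.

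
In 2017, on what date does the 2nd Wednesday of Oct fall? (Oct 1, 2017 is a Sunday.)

Oct 2017 begins on a Sunday, so the first Wednesday is Oct 4 (3 days later).
The 2nd Wednesday is 1 weeks later: 4 + 7 = 11.

Oct 11, 2017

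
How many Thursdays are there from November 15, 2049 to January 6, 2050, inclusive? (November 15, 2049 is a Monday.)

November 15, 2049 is a Monday; the first Thursday on or after it is November 18, 2049 (3 days later).
From November 18, 2049 to January 6, 2050: 12 + 31 + 6 = 49 days (rest of November, December, January).
49 ÷ 7 = 7 full weeks with remainder 0, so 7 more Thursdays after the first → 8.

8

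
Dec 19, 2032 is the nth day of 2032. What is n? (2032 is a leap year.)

354

Days in months before Dec: 31 + 29 + 31 + 30 + 31 + 30 + 31 + 31 + 30 + 31 + 30 = 335.
Plus 19 days into Dec → day 354.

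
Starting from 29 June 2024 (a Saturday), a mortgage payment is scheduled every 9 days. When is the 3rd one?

The 3rd occurrence is 2 intervals after the first: 2 × 9 = 18 days after 29 June 2024.
June has 30 days — 1 day to the end of June leaves 17.
17 days into July → 17 July 2024.

17 July 2024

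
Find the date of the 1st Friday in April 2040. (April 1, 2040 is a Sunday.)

April 2040 begins on a Sunday, so the first Friday is April 6 (5 days later).

6 April 2040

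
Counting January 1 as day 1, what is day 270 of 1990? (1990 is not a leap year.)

January has 31 days (270 − 31 = 239 remain).
February has 28 days (239 − 28 = 211 remain).
March has 31 days (211 − 31 = 180 remain).
April has 30 days (180 − 30 = 150 remain).
May has 31 days (150 − 31 = 119 remain).
June has 30 days (119 − 30 = 89 remain).
July has 31 days (89 − 31 = 58 remain).
August has 31 days (58 − 31 = 27 remain).
27 into September → September 27.

1990-09-27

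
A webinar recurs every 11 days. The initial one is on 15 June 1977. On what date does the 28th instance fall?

The 28th occurrence is 27 intervals after the first: 27 × 11 = 297 days after 15 June 1977.
June has 30 days — 15 days to the end of June leaves 282.
July has 31 days (251 left).
August has 31 days (220 left).
September has 30 days (190 left).
October has 31 days (159 left).
November has 30 days (129 left).
December has 31 days (98 left).
January has 31 days (67 left).
February has 28 days (39 left).
March has 31 days (8 left).
8 days into April → 8 April 1978.

8 April 1978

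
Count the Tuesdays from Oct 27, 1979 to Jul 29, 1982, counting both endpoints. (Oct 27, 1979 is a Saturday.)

144

Oct 27, 1979 is a Saturday; the first Tuesday on or after it is Oct 30, 1979 (3 days later).
From Oct 30, 1979 to Jul 29, 1982: 62 + 366 + 365 + 210 = 1003 days (rest of 1979, 1980, 1981, to Jul 29, 1982 in 1982).
1003 ÷ 7 = 143 full weeks with remainder 2, so 143 more Tuesdays after the first → 144.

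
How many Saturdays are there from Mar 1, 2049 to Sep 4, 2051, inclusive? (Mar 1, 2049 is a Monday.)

Mar 1, 2049 is a Monday; the first Saturday on or after it is Mar 6, 2049 (5 days later).
From Mar 6, 2049 to Sep 4, 2051: 300 + 365 + 247 = 912 days (rest of 2049, 2050, to Sep 4, 2051 in 2051).
912 ÷ 7 = 130 full weeks with remainder 2, so 130 more Saturdays after the first → 131.

131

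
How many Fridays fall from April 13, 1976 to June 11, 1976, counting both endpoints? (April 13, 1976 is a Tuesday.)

April 13, 1976 is a Tuesday; the first Friday on or after it is April 16, 1976 (3 days later).
From April 16, 1976 to June 11, 1976: 14 + 31 + 11 = 56 days (rest of April, May, June).
56 ÷ 7 = 8 full weeks with remainder 0, so 8 more Fridays after the first → 9.

9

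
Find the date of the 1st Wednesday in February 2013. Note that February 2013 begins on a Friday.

February 2013 begins on a Friday, so the first Wednesday is February 6 (5 days later).

2013-02-06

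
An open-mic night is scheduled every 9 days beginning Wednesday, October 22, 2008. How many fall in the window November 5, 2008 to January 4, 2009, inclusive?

7

Occurrences land 9·i days after October 22, 2008 for i = 0, 1, 2, …
November 5, 2008 is 14 days after the start; 14 ÷ 9 = 1 remainder 5; since the remainder is 5, round up to i = 2. First occurrence in the window: #3 on November 9, 2008 (2×9 = 18 days in).
January 4, 2009 is 74 days after the start; 74 ÷ 9 = 8 remainder 2. Last occurrence in the window: #9 on January 2, 2009.
Occurrences #3 through #9: 7 in total.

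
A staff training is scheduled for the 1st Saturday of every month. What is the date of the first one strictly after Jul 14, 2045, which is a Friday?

Jul 2045 starts on a Saturday, so its 1st Saturday is Jul 1, 2045.
That is not after Jul 14, 2045, so look at Aug 2045.
Aug 2045 starts on a Tuesday, so its 1st Saturday is Aug 5, 2045 (4 days in).

Aug 5, 2045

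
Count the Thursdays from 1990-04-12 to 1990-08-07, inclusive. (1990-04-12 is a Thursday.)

17

1990-04-12 is a Thursday; the first Thursday on or after it is 1990-04-12.
From 1990-04-12 to 1990-08-07: 18 + 31 + 30 + 31 + 7 = 117 days (rest of April, May, June, July, August).
117 ÷ 7 = 16 full weeks with remainder 5, so 16 more Thursdays after the first → 17.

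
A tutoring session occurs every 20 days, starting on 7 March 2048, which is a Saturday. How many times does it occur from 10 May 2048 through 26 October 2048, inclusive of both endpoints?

Occurrences land 20·i days after 7 March 2048 for i = 0, 1, 2, …
10 May 2048 is 64 days after the start; 64 ÷ 20 = 3 remainder 4; since the remainder is 4, round up to i = 4. First occurrence in the window: #5 on 26 May 2048 (4×20 = 80 days in).
26 October 2048 is 233 days after the start; 233 ÷ 20 = 11 remainder 13. Last occurrence in the window: #12 on 13 October 2048.
Occurrences #5 through #12: 8 in total.

8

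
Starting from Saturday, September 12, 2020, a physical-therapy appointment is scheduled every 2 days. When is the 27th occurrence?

November 3, 2020

The 27th occurrence is 26 intervals after the first: 26 × 2 = 52 days after September 12, 2020.
September has 30 days — 18 days to the end of September leaves 34.
October has 31 days (3 left).
3 days into November → November 3, 2020.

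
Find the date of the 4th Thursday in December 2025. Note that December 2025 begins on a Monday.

December 25, 2025

December 2025 begins on a Monday, so the first Thursday is December 4 (3 days later).
The 4th Thursday is 3 weeks later: 4 + 21 = 25.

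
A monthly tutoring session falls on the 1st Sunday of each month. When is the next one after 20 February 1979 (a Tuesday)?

4 March 1979

February 1979 starts on a Thursday, so its 1st Sunday is 4 February 1979 (3 days in).
That is not after 20 February 1979, so look at March 1979.
March 1979 starts on a Thursday, so its 1st Sunday is 4 March 1979 (3 days in).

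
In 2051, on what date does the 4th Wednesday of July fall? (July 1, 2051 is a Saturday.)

July 2051 begins on a Saturday, so the first Wednesday is July 5 (4 days later).
The 4th Wednesday is 3 weeks later: 5 + 21 = 26.

2051-07-26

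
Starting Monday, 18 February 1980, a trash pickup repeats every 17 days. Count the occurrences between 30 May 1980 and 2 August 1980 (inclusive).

4

Occurrences land 17·i days after 18 February 1980 for i = 0, 1, 2, …
30 May 1980 is 102 days after the start; 102 ÷ 17 = 6 remainder 0. First occurrence in the window: #7 on 30 May 1980 (6×17 = 102 days in).
2 August 1980 is 166 days after the start; 166 ÷ 17 = 9 remainder 13. Last occurrence in the window: #10 on 20 July 1980.
Occurrences #7 through #10: 4 in total.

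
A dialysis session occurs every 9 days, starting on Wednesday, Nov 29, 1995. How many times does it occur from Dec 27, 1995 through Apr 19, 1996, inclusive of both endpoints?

12

Occurrences land 9·i days after Nov 29, 1995 for i = 0, 1, 2, …
Dec 27, 1995 is 28 days after the start; 28 ÷ 9 = 3 remainder 1; since the remainder is 1, round up to i = 4. First occurrence in the window: #5 on Jan 4, 1996 (4×9 = 36 days in).
Apr 19, 1996 is 142 days after the start; 142 ÷ 9 = 15 remainder 7. Last occurrence in the window: #16 on Apr 12, 1996.
Occurrences #5 through #16: 12 in total.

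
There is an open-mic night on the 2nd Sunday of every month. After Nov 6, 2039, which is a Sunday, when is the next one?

Nov 13, 2039

Nov 2039 starts on a Tuesday; its first Sunday is the 6th, so the 2nd Sunday is the 13th — Nov 13, 2039.
Nov 13, 2039 is after Nov 6, 2039, so that is the next one.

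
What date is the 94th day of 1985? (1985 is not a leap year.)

Jan has 31 days (94 − 31 = 63 remain).
Feb has 28 days (63 − 28 = 35 remain).
Mar has 31 days (35 − 31 = 4 remain).
4 into Apr → Apr 4.

Apr 4, 1985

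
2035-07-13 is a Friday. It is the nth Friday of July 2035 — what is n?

2nd

Day 13 falls in week ⌈13/7⌉ of the month.
Days 1–7 hold the 1st Friday, 8–14 the 2nd, 15–21 the 3rd, 22–28 the 4th, 29–31 the 5th.
13 is in the range for the 2nd.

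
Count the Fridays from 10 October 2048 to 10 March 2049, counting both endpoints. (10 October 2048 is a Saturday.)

10 October 2048 is a Saturday; the first Friday on or after it is 16 October 2048 (6 days later).
From 16 October 2048 to 10 March 2049: 15 + 30 + 31 + 31 + 28 + 10 = 145 days (rest of October, November, December, January, February, March).
145 ÷ 7 = 20 full weeks with remainder 5, so 20 more Fridays after the first → 21.

21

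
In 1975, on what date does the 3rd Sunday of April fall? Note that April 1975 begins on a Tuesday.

April 20, 1975

April 1975 begins on a Tuesday, so the first Sunday is April 6 (5 days later).
The 3rd Sunday is 2 weeks later: 6 + 14 = 20.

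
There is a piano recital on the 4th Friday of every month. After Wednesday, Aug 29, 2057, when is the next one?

Aug 2057 starts on a Wednesday; its first Friday is the 3rd, so the 4th Friday is the 24th — Aug 24, 2057.
That is not after Aug 29, 2057, so look at Sep 2057.
Sep 2057 starts on a Saturday; its first Friday is the 7th, so the 4th Friday is the 28th — Sep 28, 2057.

Sep 28, 2057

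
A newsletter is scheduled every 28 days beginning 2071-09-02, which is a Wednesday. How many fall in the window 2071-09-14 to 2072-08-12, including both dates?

12

Occurrences land 28·i days after 2071-09-02 for i = 0, 1, 2, …
2071-09-14 is 12 days after the start; 12 ÷ 28 = 0 remainder 12; since the remainder is 12, round up to i = 1. First occurrence in the window: #2 on 2071-09-30 (1×28 = 28 days in).
2072-08-12 is 345 days after the start; 345 ÷ 28 = 12 remainder 9. Last occurrence in the window: #13 on 2072-08-03.
Occurrences #2 through #13: 12 in total.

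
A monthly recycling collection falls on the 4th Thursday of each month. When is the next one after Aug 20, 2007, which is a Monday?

Aug 2007 starts on a Wednesday; its first Thursday is the 2nd, so the 4th Thursday is the 23rd — Aug 23, 2007.
Aug 23, 2007 is after Aug 20, 2007, so that is the next one.

Aug 23, 2007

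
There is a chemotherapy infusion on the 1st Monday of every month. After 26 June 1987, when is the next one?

6 July 1987

June 1987 starts on a Monday, so its 1st Monday is 1 June 1987.
That is not after 26 June 1987, so look at July 1987.
July 1987 starts on a Wednesday, so its 1st Monday is 6 July 1987 (5 days in).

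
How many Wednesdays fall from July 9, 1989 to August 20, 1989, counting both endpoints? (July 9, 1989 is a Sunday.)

6

July 9, 1989 is a Sunday; the first Wednesday on or after it is July 12, 1989 (3 days later).
From July 12, 1989 to August 20, 1989: 19 + 20 = 39 days (rest of July, August).
39 ÷ 7 = 5 full weeks with remainder 4, so 5 more Wednesdays after the first → 6.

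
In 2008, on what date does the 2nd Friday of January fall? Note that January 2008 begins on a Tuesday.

January 11, 2008

January 2008 begins on a Tuesday, so the first Friday is January 4 (3 days later).
The 2nd Friday is 1 weeks later: 4 + 7 = 11.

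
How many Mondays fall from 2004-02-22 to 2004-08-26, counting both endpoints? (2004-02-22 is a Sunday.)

2004-02-22 is a Sunday; the first Monday on or after it is 2004-02-23 (1 day later).
From 2004-02-23 to 2004-08-26: 6 + 31 + 30 + 31 + 30 + 31 + 26 = 185 days (rest of February, March, April, May, June, July, August).
185 ÷ 7 = 26 full weeks with remainder 3, so 26 more Mondays after the first → 27.

27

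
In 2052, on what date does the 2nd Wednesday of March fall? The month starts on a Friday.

2052-03-13

March 2052 begins on a Friday, so the first Wednesday is March 6 (5 days later).
The 2nd Wednesday is 1 weeks later: 6 + 7 = 13.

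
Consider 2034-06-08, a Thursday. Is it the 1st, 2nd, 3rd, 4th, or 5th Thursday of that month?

Day 8 falls in week ⌈8/7⌉ of the month.
Days 1–7 hold the 1st Thursday, 8–14 the 2nd, 15–21 the 3rd, 22–28 the 4th, 29–31 the 5th.
8 is in the range for the 2nd.

2nd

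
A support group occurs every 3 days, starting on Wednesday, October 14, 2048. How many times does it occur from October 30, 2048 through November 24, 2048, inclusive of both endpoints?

8

Occurrences land 3·i days after October 14, 2048 for i = 0, 1, 2, …
October 30, 2048 is 16 days after the start; 16 ÷ 3 = 5 remainder 1; since the remainder is 1, round up to i = 6. First occurrence in the window: #7 on November 1, 2048 (6×3 = 18 days in).
November 24, 2048 is 41 days after the start; 41 ÷ 3 = 13 remainder 2. Last occurrence in the window: #14 on November 22, 2048.
Occurrences #7 through #14: 8 in total.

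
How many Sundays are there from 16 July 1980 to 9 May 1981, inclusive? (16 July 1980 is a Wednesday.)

16 July 1980 is a Wednesday; the first Sunday on or after it is 20 July 1980 (4 days later).
From 20 July 1980 to 9 May 1981: 11 + 31 + 30 + 31 + 30 + 31 + 31 + 28 + 31 + 30 + 9 = 293 days (rest of July, August, September, October, November, December, January, February, March, April, May).
293 ÷ 7 = 41 full weeks with remainder 6, so 41 more Sundays after the first → 42.

42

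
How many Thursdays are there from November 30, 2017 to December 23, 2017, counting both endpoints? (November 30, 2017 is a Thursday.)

November 30, 2017 is a Thursday; the first Thursday on or after it is November 30, 2017.
From November 30, 2017 to December 23, 2017: 0 + 23 = 23 days (rest of November, December).
23 ÷ 7 = 3 full weeks with remainder 2, so 3 more Thursdays after the first → 4.

4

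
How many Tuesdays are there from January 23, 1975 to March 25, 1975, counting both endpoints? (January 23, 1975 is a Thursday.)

January 23, 1975 is a Thursday; the first Tuesday on or after it is January 28, 1975 (5 days later).
From January 28, 1975 to March 25, 1975: 3 + 28 + 25 = 56 days (rest of January, February, March).
56 ÷ 7 = 8 full weeks with remainder 0, so 8 more Tuesdays after the first → 9.

9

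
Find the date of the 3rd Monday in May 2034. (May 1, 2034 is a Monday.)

May 2034 begins on a Monday, so the first Monday is May 1.
The 3rd Monday is 2 weeks later: 1 + 14 = 15.

May 15, 2034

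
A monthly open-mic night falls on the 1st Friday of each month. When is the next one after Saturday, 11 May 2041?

May 2041 starts on a Wednesday, so its 1st Friday is 3 May 2041 (2 days in).
That is not after 11 May 2041, so look at June 2041.
June 2041 starts on a Saturday, so its 1st Friday is 7 June 2041 (6 days in).

7 June 2041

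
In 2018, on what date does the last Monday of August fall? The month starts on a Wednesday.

August 2018 begins on a Wednesday, so the first Monday is August 6 (5 days later).
August 2018 has 31 days. Adding weeks: 6, 13, 20, 27 — the last one ≤ 31 is the 27th.

27 August 2018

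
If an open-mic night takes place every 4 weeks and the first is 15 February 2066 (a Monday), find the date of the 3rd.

The 3rd occurrence is 2 intervals after the first: 2 × 28 = 56 days after 15 February 2066.
February has 28 days — 13 days to the end of February leaves 43.
March has 31 days (12 left).
12 days into April → 12 April 2066.

12 April 2066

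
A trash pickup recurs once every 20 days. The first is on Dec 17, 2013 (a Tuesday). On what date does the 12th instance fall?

The 12th occurrence is 11 intervals after the first: 11 × 20 = 220 days after Dec 17, 2013.
Dec has 31 days — 14 days to the end of Dec leaves 206.
Jan has 31 days (175 left).
Feb has 28 days (147 left).
Mar has 31 days (116 left).
Apr has 30 days (86 left).
May has 31 days (55 left).
Jun has 30 days (25 left).
25 days into Jul → Jul 25, 2014.

Jul 25, 2014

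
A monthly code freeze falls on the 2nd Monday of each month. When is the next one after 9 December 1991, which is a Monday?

13 January 1992

December 1991 starts on a Sunday; its first Monday is the 2nd, so the 2nd Monday is the 9th — 9 December 1991.
That is not after 9 December 1991, so look at January 1992.
January 1992 starts on a Wednesday; its first Monday is the 6th, so the 2nd Monday is the 13th — 13 January 1992.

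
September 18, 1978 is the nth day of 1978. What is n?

261

Days in months before September: 31 + 28 + 31 + 30 + 31 + 30 + 31 + 31 = 243.
Plus 18 days into September → day 261.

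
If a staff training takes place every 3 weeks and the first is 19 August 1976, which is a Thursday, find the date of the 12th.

7 April 1977

The 12th occurrence is 11 intervals after the first: 11 × 21 = 231 days after 19 August 1976.
August has 31 days — 12 days to the end of August leaves 219.
September has 30 days (189 left).
October has 31 days (158 left).
November has 30 days (128 left).
December has 31 days (97 left).
January has 31 days (66 left).
February has 28 days (38 left).
March has 31 days (7 left).
7 days into April → 7 April 1977.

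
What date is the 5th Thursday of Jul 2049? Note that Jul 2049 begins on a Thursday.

Jul 29, 2049

Jul 2049 begins on a Thursday, so the first Thursday is Jul 1.
The 5th Thursday is 4 weeks later: 1 + 28 = 29.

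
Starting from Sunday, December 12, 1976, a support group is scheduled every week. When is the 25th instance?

The 25th occurrence is 24 intervals after the first: 24 × 7 = 168 days after December 12, 1976.
December has 31 days — 19 days to the end of December leaves 149.
January has 31 days (118 left).
February has 28 days (90 left).
March has 31 days (59 left).
April has 30 days (29 left).
29 days into May → May 29, 1977.

May 29, 1977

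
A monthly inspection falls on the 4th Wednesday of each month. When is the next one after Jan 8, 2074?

Jan 2074 starts on a Monday; its first Wednesday is the 3rd, so the 4th Wednesday is the 24th — Jan 24, 2074.
Jan 24, 2074 is after Jan 8, 2074, so that is the next one.

Jan 24, 2074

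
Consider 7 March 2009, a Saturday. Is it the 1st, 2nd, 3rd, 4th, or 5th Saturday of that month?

Day 7 falls in week ⌈7/7⌉ of the month.
Days 1–7 hold the 1st Saturday, 8–14 the 2nd, 15–21 the 3rd, 22–28 the 4th, 29–31 the 5th.
7 is in the range for the 1st.

1st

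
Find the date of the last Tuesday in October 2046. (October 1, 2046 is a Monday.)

October 2046 begins on a Monday, so the first Tuesday is October 2 (1 day later).
October 2046 has 31 days. Adding weeks: 2, 9, 16, 23, 30 — the last one ≤ 31 is the 30th.

October 30, 2046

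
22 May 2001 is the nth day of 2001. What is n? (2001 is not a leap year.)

142

Days in months before May: 31 + 28 + 31 + 30 = 120.
Plus 22 days into May → day 142.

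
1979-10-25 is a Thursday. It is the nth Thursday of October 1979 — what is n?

Day 25 falls in week ⌈25/7⌉ of the month.
Days 1–7 hold the 1st Thursday, 8–14 the 2nd, 15–21 the 3rd, 22–28 the 4th, 29–31 the 5th.
25 is in the range for the 4th.

4th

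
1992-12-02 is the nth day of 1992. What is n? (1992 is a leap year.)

337

Days in months before December: 31 + 29 + 31 + 30 + 31 + 30 + 31 + 31 + 30 + 31 + 30 = 335.
Plus 2 days into December → day 337.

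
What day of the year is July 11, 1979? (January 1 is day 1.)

Days in months before July: 31 + 28 + 31 + 30 + 31 + 30 = 181.
Plus 11 days into July → day 192.

192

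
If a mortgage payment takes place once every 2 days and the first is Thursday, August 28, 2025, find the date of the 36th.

November 6, 2025

The 36th occurrence is 35 intervals after the first: 35 × 2 = 70 days after August 28, 2025.
August has 31 days — 3 days to the end of August leaves 67.
September has 30 days (37 left).
October has 31 days (6 left).
6 days into November → November 6, 2025.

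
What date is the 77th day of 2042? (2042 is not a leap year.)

January has 31 days (77 − 31 = 46 remain).
February has 28 days (46 − 28 = 18 remain).
18 into March → March 18.

18 March 2042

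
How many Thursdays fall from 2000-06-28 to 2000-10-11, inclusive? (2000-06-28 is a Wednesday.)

2000-06-28 is a Wednesday; the first Thursday on or after it is 2000-06-29 (1 day later).
From 2000-06-29 to 2000-10-11: 1 + 31 + 31 + 30 + 11 = 104 days (rest of June, July, August, September, October).
104 ÷ 7 = 14 full weeks with remainder 6, so 14 more Thursdays after the first → 15.

15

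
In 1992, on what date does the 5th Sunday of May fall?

May 31, 1992

May 1992 begins on a Friday, so the first Sunday is May 3 (2 days later).
The 5th Sunday is 4 weeks later: 3 + 28 = 31.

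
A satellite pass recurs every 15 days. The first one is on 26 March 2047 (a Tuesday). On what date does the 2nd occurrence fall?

The 2nd occurrence is 1 interval after the first: 1 × 15 = 15 days after 26 March 2047.
March has 31 days — 5 days to the end of March leaves 10.
10 days into April → 10 April 2047.

10 April 2047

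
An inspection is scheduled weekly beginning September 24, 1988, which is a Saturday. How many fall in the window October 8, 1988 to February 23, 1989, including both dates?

20

Occurrences land 7·i days after September 24, 1988 for i = 0, 1, 2, …
October 8, 1988 is 14 days after the start; 14 ÷ 7 = 2 remainder 0. First occurrence in the window: #3 on October 8, 1988 (2×7 = 14 days in).
February 23, 1989 is 152 days after the start; 152 ÷ 7 = 21 remainder 5. Last occurrence in the window: #22 on February 18, 1989.
Occurrences #3 through #22: 20 in total.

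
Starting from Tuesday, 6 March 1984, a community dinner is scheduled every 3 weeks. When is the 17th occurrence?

The 17th occurrence is 16 intervals after the first: 16 × 21 = 336 days after 6 March 1984.
March has 31 days — 25 days to the end of March leaves 311.
April has 30 days (281 left).
May has 31 days (250 left).
June has 30 days (220 left).
July has 31 days (189 left).
August has 31 days (158 left).
September has 30 days (128 left).
October has 31 days (97 left).
November has 30 days (67 left).
December has 31 days (36 left).
January has 31 days (5 left).
5 days into February → 5 February 1985.

5 February 1985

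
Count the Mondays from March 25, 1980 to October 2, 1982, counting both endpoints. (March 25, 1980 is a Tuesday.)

131

March 25, 1980 is a Tuesday; the first Monday on or after it is March 31, 1980 (6 days later).
From March 31, 1980 to October 2, 1982: 275 + 365 + 275 = 915 days (rest of 1980, 1981, to October 2, 1982 in 1982).
915 ÷ 7 = 130 full weeks with remainder 5, so 130 more Mondays after the first → 131.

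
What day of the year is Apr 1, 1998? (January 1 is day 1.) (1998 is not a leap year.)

Days in months before Apr: 31 + 28 + 31 = 90.
Plus 1 day into Apr → day 91.

91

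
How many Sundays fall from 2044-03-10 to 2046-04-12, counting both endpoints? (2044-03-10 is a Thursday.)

109

2044-03-10 is a Thursday; the first Sunday on or after it is 2044-03-13 (3 days later).
From 2044-03-13 to 2046-04-12: 293 + 365 + 102 = 760 days (rest of 2044, 2045, to 2046-04-12 in 2046).
760 ÷ 7 = 108 full weeks with remainder 4, so 108 more Sundays after the first → 109.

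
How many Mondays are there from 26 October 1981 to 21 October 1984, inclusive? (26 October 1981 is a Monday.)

26 October 1981 is a Monday; the first Monday on or after it is 26 October 1981.
From 26 October 1981 to 21 October 1984: 66 + 365 + 365 + 295 = 1091 days (rest of 1981, 1982, 1983, to 21 October 1984 in 1984).
1091 ÷ 7 = 155 full weeks with remainder 6, so 155 more Mondays after the first → 156.

156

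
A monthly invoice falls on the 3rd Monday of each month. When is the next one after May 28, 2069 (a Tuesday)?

May 2069 starts on a Wednesday; its first Monday is the 6th, so the 3rd Monday is the 20th — May 20, 2069.
That is not after May 28, 2069, so look at June 2069.
June 2069 starts on a Saturday; its first Monday is the 3rd, so the 3rd Monday is the 17th — June 17, 2069.

June 17, 2069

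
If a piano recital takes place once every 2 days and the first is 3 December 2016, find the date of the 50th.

11 March 2017

The 50th occurrence is 49 intervals after the first: 49 × 2 = 98 days after 3 December 2016.
December has 31 days — 28 days to the end of December leaves 70.
January has 31 days (39 left).
February has 28 days (11 left).
11 days into March → 11 March 2017.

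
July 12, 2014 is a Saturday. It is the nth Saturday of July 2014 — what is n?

2nd

Day 12 falls in week ⌈12/7⌉ of the month.
Days 1–7 hold the 1st Saturday, 8–14 the 2nd, 15–21 the 3rd, 22–28 the 4th, 29–31 the 5th.
12 is in the range for the 2nd.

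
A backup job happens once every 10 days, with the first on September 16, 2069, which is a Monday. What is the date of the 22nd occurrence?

April 14, 2070

The 22nd occurrence is 21 intervals after the first: 21 × 10 = 210 days after September 16, 2069.
September has 30 days — 14 days to the end of September leaves 196.
October has 31 days (165 left).
November has 30 days (135 left).
December has 31 days (104 left).
January has 31 days (73 left).
February has 28 days (45 left).
March has 31 days (14 left).
14 days into April → April 14, 2070.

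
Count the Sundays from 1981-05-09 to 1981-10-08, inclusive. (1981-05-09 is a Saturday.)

22

1981-05-09 is a Saturday; the first Sunday on or after it is 1981-05-10 (1 day later).
From 1981-05-10 to 1981-10-08: 21 + 30 + 31 + 31 + 30 + 8 = 151 days (rest of May, June, July, August, September, October).
151 ÷ 7 = 21 full weeks with remainder 4, so 21 more Sundays after the first → 22.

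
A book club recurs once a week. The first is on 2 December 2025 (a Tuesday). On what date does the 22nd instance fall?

The 22nd occurrence is 21 intervals after the first: 21 × 7 = 147 days after 2 December 2025.
December has 31 days — 29 days to the end of December leaves 118.
January has 31 days (87 left).
February has 28 days (59 left).
March has 31 days (28 left).
28 days into April → 28 April 2026.

28 April 2026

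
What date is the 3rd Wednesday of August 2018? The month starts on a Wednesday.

August 2018 begins on a Wednesday, so the first Wednesday is August 1.
The 3rd Wednesday is 2 weeks later: 1 + 14 = 15.

August 15, 2018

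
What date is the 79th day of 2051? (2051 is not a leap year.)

Jan has 31 days (79 − 31 = 48 remain).
Feb has 28 days (48 − 28 = 20 remain).
20 into Mar → Mar 20.

Mar 20, 2051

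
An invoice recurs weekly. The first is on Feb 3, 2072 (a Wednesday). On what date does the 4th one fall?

The 4th occurrence is 3 intervals after the first: 3 × 7 = 21 days after Feb 3, 2072.
21 days later is Feb 24, 2072.

Feb 24, 2072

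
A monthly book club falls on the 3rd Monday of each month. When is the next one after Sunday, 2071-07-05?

2071-07-20

July 2071 starts on a Wednesday; its first Monday is the 6th, so the 3rd Monday is the 20th — 2071-07-20.
2071-07-20 is after 2071-07-05, so that is the next one.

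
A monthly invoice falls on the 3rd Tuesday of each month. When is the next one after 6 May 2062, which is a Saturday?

16 May 2062

May 2062 starts on a Monday; its first Tuesday is the 2nd, so the 3rd Tuesday is the 16th — 16 May 2062.
16 May 2062 is after 6 May 2062, so that is the next one.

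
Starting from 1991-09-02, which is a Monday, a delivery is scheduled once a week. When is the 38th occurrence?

The 38th occurrence is 37 intervals after the first: 37 × 7 = 259 days after 1991-09-02.
September has 30 days — 28 days to the end of September leaves 231.
October has 31 days (200 left).
November has 30 days (170 left).
December has 31 days (139 left).
January has 31 days (108 left).
February has 29 days (79 left).
March has 31 days (48 left).
April has 30 days (18 left).
18 days into May → 1992-05-18.

1992-05-18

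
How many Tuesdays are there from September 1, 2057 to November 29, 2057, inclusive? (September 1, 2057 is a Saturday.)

September 1, 2057 is a Saturday; the first Tuesday on or after it is September 4, 2057 (3 days later).
From September 4, 2057 to November 29, 2057: 26 + 31 + 29 = 86 days (rest of September, October, November).
86 ÷ 7 = 12 full weeks with remainder 2, so 12 more Tuesdays after the first → 13.

13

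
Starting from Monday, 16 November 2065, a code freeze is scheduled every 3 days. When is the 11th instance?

16 December 2065

The 11th occurrence is 10 intervals after the first: 10 × 3 = 30 days after 16 November 2065.
November has 30 days — 14 days to the end of November leaves 16.
16 days into December → 16 December 2065.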